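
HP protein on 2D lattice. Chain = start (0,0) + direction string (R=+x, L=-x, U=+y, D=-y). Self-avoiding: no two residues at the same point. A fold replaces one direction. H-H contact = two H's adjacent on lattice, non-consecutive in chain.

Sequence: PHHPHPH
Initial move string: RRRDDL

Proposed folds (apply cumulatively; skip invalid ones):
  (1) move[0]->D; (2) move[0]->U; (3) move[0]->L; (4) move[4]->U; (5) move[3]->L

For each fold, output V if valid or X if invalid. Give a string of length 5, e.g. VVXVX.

Initial: RRRDDL -> [(0, 0), (1, 0), (2, 0), (3, 0), (3, -1), (3, -2), (2, -2)]
Fold 1: move[0]->D => DRRDDL VALID
Fold 2: move[0]->U => URRDDL VALID
Fold 3: move[0]->L => LRRDDL INVALID (collision), skipped
Fold 4: move[4]->U => URRDUL INVALID (collision), skipped
Fold 5: move[3]->L => URRLDL INVALID (collision), skipped

Answer: VVXXX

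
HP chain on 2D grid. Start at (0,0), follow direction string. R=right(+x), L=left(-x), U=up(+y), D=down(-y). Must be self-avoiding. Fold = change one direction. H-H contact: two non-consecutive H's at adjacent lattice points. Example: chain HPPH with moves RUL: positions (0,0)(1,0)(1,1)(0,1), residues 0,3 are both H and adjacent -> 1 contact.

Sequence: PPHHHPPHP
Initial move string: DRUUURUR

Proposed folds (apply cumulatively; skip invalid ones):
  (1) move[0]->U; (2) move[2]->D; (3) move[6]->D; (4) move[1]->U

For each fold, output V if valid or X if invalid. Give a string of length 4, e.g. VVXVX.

Answer: VXVV

Derivation:
Initial: DRUUURUR -> [(0, 0), (0, -1), (1, -1), (1, 0), (1, 1), (1, 2), (2, 2), (2, 3), (3, 3)]
Fold 1: move[0]->U => URUUURUR VALID
Fold 2: move[2]->D => URDUURUR INVALID (collision), skipped
Fold 3: move[6]->D => URUUURDR VALID
Fold 4: move[1]->U => UUUUURDR VALID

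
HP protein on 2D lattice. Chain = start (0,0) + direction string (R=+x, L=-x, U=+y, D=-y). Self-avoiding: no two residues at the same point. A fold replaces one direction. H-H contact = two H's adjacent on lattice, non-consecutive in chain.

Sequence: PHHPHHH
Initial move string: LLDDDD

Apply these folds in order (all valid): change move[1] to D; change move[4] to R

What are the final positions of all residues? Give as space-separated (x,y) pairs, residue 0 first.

Answer: (0,0) (-1,0) (-1,-1) (-1,-2) (-1,-3) (0,-3) (0,-4)

Derivation:
Initial moves: LLDDDD
Fold: move[1]->D => LDDDDD (positions: [(0, 0), (-1, 0), (-1, -1), (-1, -2), (-1, -3), (-1, -4), (-1, -5)])
Fold: move[4]->R => LDDDRD (positions: [(0, 0), (-1, 0), (-1, -1), (-1, -2), (-1, -3), (0, -3), (0, -4)])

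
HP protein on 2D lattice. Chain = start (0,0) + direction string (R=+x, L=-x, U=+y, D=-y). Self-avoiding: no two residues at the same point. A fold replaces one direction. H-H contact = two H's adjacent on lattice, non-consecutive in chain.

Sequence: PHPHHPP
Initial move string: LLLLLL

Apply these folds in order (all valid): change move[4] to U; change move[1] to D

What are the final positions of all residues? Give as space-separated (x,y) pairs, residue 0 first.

Initial moves: LLLLLL
Fold: move[4]->U => LLLLUL (positions: [(0, 0), (-1, 0), (-2, 0), (-3, 0), (-4, 0), (-4, 1), (-5, 1)])
Fold: move[1]->D => LDLLUL (positions: [(0, 0), (-1, 0), (-1, -1), (-2, -1), (-3, -1), (-3, 0), (-4, 0)])

Answer: (0,0) (-1,0) (-1,-1) (-2,-1) (-3,-1) (-3,0) (-4,0)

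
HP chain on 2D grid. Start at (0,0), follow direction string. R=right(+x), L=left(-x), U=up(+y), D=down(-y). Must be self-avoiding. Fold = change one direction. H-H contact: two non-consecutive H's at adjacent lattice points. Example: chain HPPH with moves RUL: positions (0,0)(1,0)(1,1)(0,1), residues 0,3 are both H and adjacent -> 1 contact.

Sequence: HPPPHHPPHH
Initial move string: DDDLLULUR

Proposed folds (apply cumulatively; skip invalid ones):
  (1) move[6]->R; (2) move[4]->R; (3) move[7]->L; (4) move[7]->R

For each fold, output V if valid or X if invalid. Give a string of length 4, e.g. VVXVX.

Answer: XXXX

Derivation:
Initial: DDDLLULUR -> [(0, 0), (0, -1), (0, -2), (0, -3), (-1, -3), (-2, -3), (-2, -2), (-3, -2), (-3, -1), (-2, -1)]
Fold 1: move[6]->R => DDDLLURUR INVALID (collision), skipped
Fold 2: move[4]->R => DDDLRULUR INVALID (collision), skipped
Fold 3: move[7]->L => DDDLLULLR INVALID (collision), skipped
Fold 4: move[7]->R => DDDLLULRR INVALID (collision), skipped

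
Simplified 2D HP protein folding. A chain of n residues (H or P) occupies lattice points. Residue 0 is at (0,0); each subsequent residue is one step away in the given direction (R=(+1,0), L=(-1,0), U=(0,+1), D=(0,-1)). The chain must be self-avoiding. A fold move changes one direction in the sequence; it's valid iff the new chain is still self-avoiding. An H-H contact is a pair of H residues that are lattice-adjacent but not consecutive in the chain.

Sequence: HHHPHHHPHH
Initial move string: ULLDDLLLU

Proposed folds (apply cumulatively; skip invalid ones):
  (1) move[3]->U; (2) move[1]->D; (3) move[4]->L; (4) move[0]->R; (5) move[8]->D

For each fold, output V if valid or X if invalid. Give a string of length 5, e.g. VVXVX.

Initial: ULLDDLLLU -> [(0, 0), (0, 1), (-1, 1), (-2, 1), (-2, 0), (-2, -1), (-3, -1), (-4, -1), (-5, -1), (-5, 0)]
Fold 1: move[3]->U => ULLUDLLLU INVALID (collision), skipped
Fold 2: move[1]->D => UDLDDLLLU INVALID (collision), skipped
Fold 3: move[4]->L => ULLDLLLLU VALID
Fold 4: move[0]->R => RLLDLLLLU INVALID (collision), skipped
Fold 5: move[8]->D => ULLDLLLLD VALID

Answer: XXVXV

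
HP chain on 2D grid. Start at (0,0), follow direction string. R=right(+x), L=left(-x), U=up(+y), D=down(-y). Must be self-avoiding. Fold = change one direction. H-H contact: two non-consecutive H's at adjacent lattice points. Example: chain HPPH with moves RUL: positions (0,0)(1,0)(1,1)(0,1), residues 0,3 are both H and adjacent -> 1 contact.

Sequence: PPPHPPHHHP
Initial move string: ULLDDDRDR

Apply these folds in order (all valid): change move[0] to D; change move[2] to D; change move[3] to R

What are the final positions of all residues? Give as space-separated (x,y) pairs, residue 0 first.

Answer: (0,0) (0,-1) (-1,-1) (-1,-2) (0,-2) (0,-3) (0,-4) (1,-4) (1,-5) (2,-5)

Derivation:
Initial moves: ULLDDDRDR
Fold: move[0]->D => DLLDDDRDR (positions: [(0, 0), (0, -1), (-1, -1), (-2, -1), (-2, -2), (-2, -3), (-2, -4), (-1, -4), (-1, -5), (0, -5)])
Fold: move[2]->D => DLDDDDRDR (positions: [(0, 0), (0, -1), (-1, -1), (-1, -2), (-1, -3), (-1, -4), (-1, -5), (0, -5), (0, -6), (1, -6)])
Fold: move[3]->R => DLDRDDRDR (positions: [(0, 0), (0, -1), (-1, -1), (-1, -2), (0, -2), (0, -3), (0, -4), (1, -4), (1, -5), (2, -5)])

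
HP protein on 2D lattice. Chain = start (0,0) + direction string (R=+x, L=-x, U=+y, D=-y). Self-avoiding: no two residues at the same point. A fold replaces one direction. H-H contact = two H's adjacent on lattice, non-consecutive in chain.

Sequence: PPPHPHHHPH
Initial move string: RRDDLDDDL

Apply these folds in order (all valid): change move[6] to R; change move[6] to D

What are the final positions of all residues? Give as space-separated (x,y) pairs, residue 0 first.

Initial moves: RRDDLDDDL
Fold: move[6]->R => RRDDLDRDL (positions: [(0, 0), (1, 0), (2, 0), (2, -1), (2, -2), (1, -2), (1, -3), (2, -3), (2, -4), (1, -4)])
Fold: move[6]->D => RRDDLDDDL (positions: [(0, 0), (1, 0), (2, 0), (2, -1), (2, -2), (1, -2), (1, -3), (1, -4), (1, -5), (0, -5)])

Answer: (0,0) (1,0) (2,0) (2,-1) (2,-2) (1,-2) (1,-3) (1,-4) (1,-5) (0,-5)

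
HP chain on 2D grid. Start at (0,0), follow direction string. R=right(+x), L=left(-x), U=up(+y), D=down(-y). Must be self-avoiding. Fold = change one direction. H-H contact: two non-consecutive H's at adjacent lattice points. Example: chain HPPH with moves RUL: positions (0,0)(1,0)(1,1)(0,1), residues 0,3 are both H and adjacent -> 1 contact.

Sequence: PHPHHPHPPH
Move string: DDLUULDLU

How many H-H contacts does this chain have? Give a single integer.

Answer: 2

Derivation:
Positions: [(0, 0), (0, -1), (0, -2), (-1, -2), (-1, -1), (-1, 0), (-2, 0), (-2, -1), (-3, -1), (-3, 0)]
H-H contact: residue 1 @(0,-1) - residue 4 @(-1, -1)
H-H contact: residue 6 @(-2,0) - residue 9 @(-3, 0)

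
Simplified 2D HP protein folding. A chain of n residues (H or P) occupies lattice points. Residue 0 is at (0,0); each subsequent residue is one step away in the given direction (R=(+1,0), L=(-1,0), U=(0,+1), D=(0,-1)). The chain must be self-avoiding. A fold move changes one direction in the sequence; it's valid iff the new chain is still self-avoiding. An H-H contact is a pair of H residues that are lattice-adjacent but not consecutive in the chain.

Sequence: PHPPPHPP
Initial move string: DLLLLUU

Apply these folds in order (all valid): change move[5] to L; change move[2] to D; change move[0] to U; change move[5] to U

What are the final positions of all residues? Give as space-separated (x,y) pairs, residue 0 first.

Initial moves: DLLLLUU
Fold: move[5]->L => DLLLLLU (positions: [(0, 0), (0, -1), (-1, -1), (-2, -1), (-3, -1), (-4, -1), (-5, -1), (-5, 0)])
Fold: move[2]->D => DLDLLLU (positions: [(0, 0), (0, -1), (-1, -1), (-1, -2), (-2, -2), (-3, -2), (-4, -2), (-4, -1)])
Fold: move[0]->U => ULDLLLU (positions: [(0, 0), (0, 1), (-1, 1), (-1, 0), (-2, 0), (-3, 0), (-4, 0), (-4, 1)])
Fold: move[5]->U => ULDLLUU (positions: [(0, 0), (0, 1), (-1, 1), (-1, 0), (-2, 0), (-3, 0), (-3, 1), (-3, 2)])

Answer: (0,0) (0,1) (-1,1) (-1,0) (-2,0) (-3,0) (-3,1) (-3,2)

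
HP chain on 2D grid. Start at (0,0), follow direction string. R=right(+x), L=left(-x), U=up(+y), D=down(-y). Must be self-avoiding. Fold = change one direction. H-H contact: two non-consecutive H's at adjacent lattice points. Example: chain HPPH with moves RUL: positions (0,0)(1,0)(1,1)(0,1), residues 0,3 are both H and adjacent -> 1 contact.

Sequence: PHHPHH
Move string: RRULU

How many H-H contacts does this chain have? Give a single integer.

Positions: [(0, 0), (1, 0), (2, 0), (2, 1), (1, 1), (1, 2)]
H-H contact: residue 1 @(1,0) - residue 4 @(1, 1)

Answer: 1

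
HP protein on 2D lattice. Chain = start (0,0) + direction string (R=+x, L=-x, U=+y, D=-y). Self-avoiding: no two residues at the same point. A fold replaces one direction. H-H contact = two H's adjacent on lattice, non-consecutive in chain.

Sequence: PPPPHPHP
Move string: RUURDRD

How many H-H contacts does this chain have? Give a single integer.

Answer: 0

Derivation:
Positions: [(0, 0), (1, 0), (1, 1), (1, 2), (2, 2), (2, 1), (3, 1), (3, 0)]
No H-H contacts found.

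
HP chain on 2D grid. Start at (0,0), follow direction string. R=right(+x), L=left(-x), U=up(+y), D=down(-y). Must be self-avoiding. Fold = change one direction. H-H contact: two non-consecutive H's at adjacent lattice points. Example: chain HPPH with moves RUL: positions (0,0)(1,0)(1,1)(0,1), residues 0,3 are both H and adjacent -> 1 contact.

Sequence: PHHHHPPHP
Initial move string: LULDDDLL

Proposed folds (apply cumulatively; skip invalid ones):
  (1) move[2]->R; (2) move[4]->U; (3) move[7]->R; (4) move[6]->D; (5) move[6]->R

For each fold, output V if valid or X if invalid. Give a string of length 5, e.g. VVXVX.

Answer: XXXVX

Derivation:
Initial: LULDDDLL -> [(0, 0), (-1, 0), (-1, 1), (-2, 1), (-2, 0), (-2, -1), (-2, -2), (-3, -2), (-4, -2)]
Fold 1: move[2]->R => LURDDDLL INVALID (collision), skipped
Fold 2: move[4]->U => LULDUDLL INVALID (collision), skipped
Fold 3: move[7]->R => LULDDDLR INVALID (collision), skipped
Fold 4: move[6]->D => LULDDDDL VALID
Fold 5: move[6]->R => LULDDDRL INVALID (collision), skipped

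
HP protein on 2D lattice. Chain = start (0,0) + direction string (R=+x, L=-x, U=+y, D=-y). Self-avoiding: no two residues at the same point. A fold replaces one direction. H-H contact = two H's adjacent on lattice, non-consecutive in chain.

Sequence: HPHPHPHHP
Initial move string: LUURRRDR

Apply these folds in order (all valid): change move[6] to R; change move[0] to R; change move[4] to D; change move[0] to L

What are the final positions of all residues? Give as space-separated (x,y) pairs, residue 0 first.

Answer: (0,0) (-1,0) (-1,1) (-1,2) (0,2) (0,1) (1,1) (2,1) (3,1)

Derivation:
Initial moves: LUURRRDR
Fold: move[6]->R => LUURRRRR (positions: [(0, 0), (-1, 0), (-1, 1), (-1, 2), (0, 2), (1, 2), (2, 2), (3, 2), (4, 2)])
Fold: move[0]->R => RUURRRRR (positions: [(0, 0), (1, 0), (1, 1), (1, 2), (2, 2), (3, 2), (4, 2), (5, 2), (6, 2)])
Fold: move[4]->D => RUURDRRR (positions: [(0, 0), (1, 0), (1, 1), (1, 2), (2, 2), (2, 1), (3, 1), (4, 1), (5, 1)])
Fold: move[0]->L => LUURDRRR (positions: [(0, 0), (-1, 0), (-1, 1), (-1, 2), (0, 2), (0, 1), (1, 1), (2, 1), (3, 1)])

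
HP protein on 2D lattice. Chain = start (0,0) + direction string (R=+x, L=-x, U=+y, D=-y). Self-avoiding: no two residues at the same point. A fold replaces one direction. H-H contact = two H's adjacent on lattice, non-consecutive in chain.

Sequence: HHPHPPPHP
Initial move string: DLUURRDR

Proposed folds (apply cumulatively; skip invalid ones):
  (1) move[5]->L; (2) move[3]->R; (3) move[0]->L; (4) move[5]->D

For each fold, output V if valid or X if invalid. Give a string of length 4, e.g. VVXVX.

Initial: DLUURRDR -> [(0, 0), (0, -1), (-1, -1), (-1, 0), (-1, 1), (0, 1), (1, 1), (1, 0), (2, 0)]
Fold 1: move[5]->L => DLUURLDR INVALID (collision), skipped
Fold 2: move[3]->R => DLURRRDR INVALID (collision), skipped
Fold 3: move[0]->L => LLUURRDR VALID
Fold 4: move[5]->D => LLUURDDR INVALID (collision), skipped

Answer: XXVX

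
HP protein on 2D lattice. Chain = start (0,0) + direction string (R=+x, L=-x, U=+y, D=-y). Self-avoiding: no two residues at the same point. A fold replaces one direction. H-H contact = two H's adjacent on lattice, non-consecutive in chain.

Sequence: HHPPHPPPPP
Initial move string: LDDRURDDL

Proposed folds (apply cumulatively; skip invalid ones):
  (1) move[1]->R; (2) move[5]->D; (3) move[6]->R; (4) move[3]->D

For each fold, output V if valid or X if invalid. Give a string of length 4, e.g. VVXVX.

Initial: LDDRURDDL -> [(0, 0), (-1, 0), (-1, -1), (-1, -2), (0, -2), (0, -1), (1, -1), (1, -2), (1, -3), (0, -3)]
Fold 1: move[1]->R => LRDRURDDL INVALID (collision), skipped
Fold 2: move[5]->D => LDDRUDDDL INVALID (collision), skipped
Fold 3: move[6]->R => LDDRURRDL VALID
Fold 4: move[3]->D => LDDDURRDL INVALID (collision), skipped

Answer: XXVX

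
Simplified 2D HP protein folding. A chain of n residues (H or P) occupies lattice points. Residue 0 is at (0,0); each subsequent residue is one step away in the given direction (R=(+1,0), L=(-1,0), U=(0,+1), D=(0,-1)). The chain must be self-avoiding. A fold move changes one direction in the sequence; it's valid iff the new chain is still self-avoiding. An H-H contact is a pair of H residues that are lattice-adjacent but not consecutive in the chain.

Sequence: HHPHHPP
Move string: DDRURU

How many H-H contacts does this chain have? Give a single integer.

Answer: 1

Derivation:
Positions: [(0, 0), (0, -1), (0, -2), (1, -2), (1, -1), (2, -1), (2, 0)]
H-H contact: residue 1 @(0,-1) - residue 4 @(1, -1)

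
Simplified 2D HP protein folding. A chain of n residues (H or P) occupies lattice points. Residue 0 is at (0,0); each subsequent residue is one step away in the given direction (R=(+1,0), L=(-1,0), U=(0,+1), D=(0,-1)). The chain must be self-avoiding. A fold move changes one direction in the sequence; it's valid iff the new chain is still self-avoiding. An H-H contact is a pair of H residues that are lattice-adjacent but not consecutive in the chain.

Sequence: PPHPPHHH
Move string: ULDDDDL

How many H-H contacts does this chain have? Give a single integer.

Positions: [(0, 0), (0, 1), (-1, 1), (-1, 0), (-1, -1), (-1, -2), (-1, -3), (-2, -3)]
No H-H contacts found.

Answer: 0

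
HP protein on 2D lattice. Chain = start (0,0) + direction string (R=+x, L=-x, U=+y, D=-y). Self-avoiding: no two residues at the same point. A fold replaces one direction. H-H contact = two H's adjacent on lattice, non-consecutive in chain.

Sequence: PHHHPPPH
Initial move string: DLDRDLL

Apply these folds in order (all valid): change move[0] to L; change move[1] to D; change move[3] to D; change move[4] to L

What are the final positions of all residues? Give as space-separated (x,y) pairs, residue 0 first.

Initial moves: DLDRDLL
Fold: move[0]->L => LLDRDLL (positions: [(0, 0), (-1, 0), (-2, 0), (-2, -1), (-1, -1), (-1, -2), (-2, -2), (-3, -2)])
Fold: move[1]->D => LDDRDLL (positions: [(0, 0), (-1, 0), (-1, -1), (-1, -2), (0, -2), (0, -3), (-1, -3), (-2, -3)])
Fold: move[3]->D => LDDDDLL (positions: [(0, 0), (-1, 0), (-1, -1), (-1, -2), (-1, -3), (-1, -4), (-2, -4), (-3, -4)])
Fold: move[4]->L => LDDDLLL (positions: [(0, 0), (-1, 0), (-1, -1), (-1, -2), (-1, -3), (-2, -3), (-3, -3), (-4, -3)])

Answer: (0,0) (-1,0) (-1,-1) (-1,-2) (-1,-3) (-2,-3) (-3,-3) (-4,-3)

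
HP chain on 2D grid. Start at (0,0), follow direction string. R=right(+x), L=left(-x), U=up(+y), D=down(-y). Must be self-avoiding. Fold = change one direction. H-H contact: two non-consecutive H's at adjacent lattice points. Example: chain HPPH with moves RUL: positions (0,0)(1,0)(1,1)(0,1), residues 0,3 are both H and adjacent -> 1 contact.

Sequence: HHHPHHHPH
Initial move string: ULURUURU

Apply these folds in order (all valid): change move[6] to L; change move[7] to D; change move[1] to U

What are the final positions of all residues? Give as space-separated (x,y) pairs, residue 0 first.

Answer: (0,0) (0,1) (0,2) (0,3) (1,3) (1,4) (1,5) (0,5) (0,4)

Derivation:
Initial moves: ULURUURU
Fold: move[6]->L => ULURUULU (positions: [(0, 0), (0, 1), (-1, 1), (-1, 2), (0, 2), (0, 3), (0, 4), (-1, 4), (-1, 5)])
Fold: move[7]->D => ULURUULD (positions: [(0, 0), (0, 1), (-1, 1), (-1, 2), (0, 2), (0, 3), (0, 4), (-1, 4), (-1, 3)])
Fold: move[1]->U => UUURUULD (positions: [(0, 0), (0, 1), (0, 2), (0, 3), (1, 3), (1, 4), (1, 5), (0, 5), (0, 4)])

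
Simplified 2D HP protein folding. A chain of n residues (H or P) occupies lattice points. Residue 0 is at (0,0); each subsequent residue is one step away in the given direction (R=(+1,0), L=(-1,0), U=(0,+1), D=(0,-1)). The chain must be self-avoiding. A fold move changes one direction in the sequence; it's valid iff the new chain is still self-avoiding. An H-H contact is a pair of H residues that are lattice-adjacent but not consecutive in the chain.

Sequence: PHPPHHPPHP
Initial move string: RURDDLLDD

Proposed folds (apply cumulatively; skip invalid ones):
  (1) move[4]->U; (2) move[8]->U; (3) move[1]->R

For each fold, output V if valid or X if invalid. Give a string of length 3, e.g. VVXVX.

Answer: XXV

Derivation:
Initial: RURDDLLDD -> [(0, 0), (1, 0), (1, 1), (2, 1), (2, 0), (2, -1), (1, -1), (0, -1), (0, -2), (0, -3)]
Fold 1: move[4]->U => RURDULLDD INVALID (collision), skipped
Fold 2: move[8]->U => RURDDLLDU INVALID (collision), skipped
Fold 3: move[1]->R => RRRDDLLDD VALID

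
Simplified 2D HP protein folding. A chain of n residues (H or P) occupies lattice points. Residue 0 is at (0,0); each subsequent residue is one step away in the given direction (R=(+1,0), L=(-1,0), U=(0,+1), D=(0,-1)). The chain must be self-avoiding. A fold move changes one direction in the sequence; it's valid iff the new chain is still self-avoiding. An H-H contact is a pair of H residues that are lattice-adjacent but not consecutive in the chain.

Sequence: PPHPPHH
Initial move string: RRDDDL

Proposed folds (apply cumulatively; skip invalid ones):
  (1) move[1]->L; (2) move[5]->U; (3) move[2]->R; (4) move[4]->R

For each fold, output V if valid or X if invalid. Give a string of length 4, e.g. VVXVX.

Initial: RRDDDL -> [(0, 0), (1, 0), (2, 0), (2, -1), (2, -2), (2, -3), (1, -3)]
Fold 1: move[1]->L => RLDDDL INVALID (collision), skipped
Fold 2: move[5]->U => RRDDDU INVALID (collision), skipped
Fold 3: move[2]->R => RRRDDL VALID
Fold 4: move[4]->R => RRRDRL INVALID (collision), skipped

Answer: XXVX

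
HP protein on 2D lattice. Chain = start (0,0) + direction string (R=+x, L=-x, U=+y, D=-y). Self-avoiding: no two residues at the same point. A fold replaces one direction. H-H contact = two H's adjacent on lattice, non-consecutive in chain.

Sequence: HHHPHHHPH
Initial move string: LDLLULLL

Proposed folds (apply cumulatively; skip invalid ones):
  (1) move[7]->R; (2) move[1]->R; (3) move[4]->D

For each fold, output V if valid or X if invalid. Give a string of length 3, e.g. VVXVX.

Initial: LDLLULLL -> [(0, 0), (-1, 0), (-1, -1), (-2, -1), (-3, -1), (-3, 0), (-4, 0), (-5, 0), (-6, 0)]
Fold 1: move[7]->R => LDLLULLR INVALID (collision), skipped
Fold 2: move[1]->R => LRLLULLL INVALID (collision), skipped
Fold 3: move[4]->D => LDLLDLLL VALID

Answer: XXV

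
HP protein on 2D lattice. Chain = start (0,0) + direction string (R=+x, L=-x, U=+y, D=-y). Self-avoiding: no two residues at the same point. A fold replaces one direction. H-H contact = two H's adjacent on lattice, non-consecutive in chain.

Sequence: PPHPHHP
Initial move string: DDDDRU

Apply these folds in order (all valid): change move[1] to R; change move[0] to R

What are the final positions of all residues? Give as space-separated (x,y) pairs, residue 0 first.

Initial moves: DDDDRU
Fold: move[1]->R => DRDDRU (positions: [(0, 0), (0, -1), (1, -1), (1, -2), (1, -3), (2, -3), (2, -2)])
Fold: move[0]->R => RRDDRU (positions: [(0, 0), (1, 0), (2, 0), (2, -1), (2, -2), (3, -2), (3, -1)])

Answer: (0,0) (1,0) (2,0) (2,-1) (2,-2) (3,-2) (3,-1)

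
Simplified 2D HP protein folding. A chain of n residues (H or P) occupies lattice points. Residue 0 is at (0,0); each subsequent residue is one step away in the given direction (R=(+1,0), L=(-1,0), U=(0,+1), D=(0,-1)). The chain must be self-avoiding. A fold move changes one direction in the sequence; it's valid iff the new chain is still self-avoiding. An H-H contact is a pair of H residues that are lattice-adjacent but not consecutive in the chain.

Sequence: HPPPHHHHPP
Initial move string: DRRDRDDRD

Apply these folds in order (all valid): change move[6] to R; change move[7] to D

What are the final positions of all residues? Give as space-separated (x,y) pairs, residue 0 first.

Answer: (0,0) (0,-1) (1,-1) (2,-1) (2,-2) (3,-2) (3,-3) (4,-3) (4,-4) (4,-5)

Derivation:
Initial moves: DRRDRDDRD
Fold: move[6]->R => DRRDRDRRD (positions: [(0, 0), (0, -1), (1, -1), (2, -1), (2, -2), (3, -2), (3, -3), (4, -3), (5, -3), (5, -4)])
Fold: move[7]->D => DRRDRDRDD (positions: [(0, 0), (0, -1), (1, -1), (2, -1), (2, -2), (3, -2), (3, -3), (4, -3), (4, -4), (4, -5)])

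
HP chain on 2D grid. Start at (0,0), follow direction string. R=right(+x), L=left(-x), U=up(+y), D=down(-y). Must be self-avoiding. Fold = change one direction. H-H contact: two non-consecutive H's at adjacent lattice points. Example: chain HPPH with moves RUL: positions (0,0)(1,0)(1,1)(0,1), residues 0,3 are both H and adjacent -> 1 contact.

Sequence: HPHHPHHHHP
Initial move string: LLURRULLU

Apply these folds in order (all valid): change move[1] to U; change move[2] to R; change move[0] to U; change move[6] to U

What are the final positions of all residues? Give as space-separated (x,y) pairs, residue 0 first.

Initial moves: LLURRULLU
Fold: move[1]->U => LUURRULLU (positions: [(0, 0), (-1, 0), (-1, 1), (-1, 2), (0, 2), (1, 2), (1, 3), (0, 3), (-1, 3), (-1, 4)])
Fold: move[2]->R => LURRRULLU (positions: [(0, 0), (-1, 0), (-1, 1), (0, 1), (1, 1), (2, 1), (2, 2), (1, 2), (0, 2), (0, 3)])
Fold: move[0]->U => UURRRULLU (positions: [(0, 0), (0, 1), (0, 2), (1, 2), (2, 2), (3, 2), (3, 3), (2, 3), (1, 3), (1, 4)])
Fold: move[6]->U => UURRRUULU (positions: [(0, 0), (0, 1), (0, 2), (1, 2), (2, 2), (3, 2), (3, 3), (3, 4), (2, 4), (2, 5)])

Answer: (0,0) (0,1) (0,2) (1,2) (2,2) (3,2) (3,3) (3,4) (2,4) (2,5)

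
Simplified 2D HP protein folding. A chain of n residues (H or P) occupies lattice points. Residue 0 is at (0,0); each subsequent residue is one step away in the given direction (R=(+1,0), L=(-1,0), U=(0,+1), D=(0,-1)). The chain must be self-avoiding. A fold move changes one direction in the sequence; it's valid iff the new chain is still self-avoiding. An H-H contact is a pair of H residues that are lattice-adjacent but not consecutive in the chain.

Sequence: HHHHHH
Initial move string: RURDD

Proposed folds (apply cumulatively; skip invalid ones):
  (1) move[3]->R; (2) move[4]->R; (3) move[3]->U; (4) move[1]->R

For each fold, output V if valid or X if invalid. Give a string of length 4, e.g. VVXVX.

Answer: VVVV

Derivation:
Initial: RURDD -> [(0, 0), (1, 0), (1, 1), (2, 1), (2, 0), (2, -1)]
Fold 1: move[3]->R => RURRD VALID
Fold 2: move[4]->R => RURRR VALID
Fold 3: move[3]->U => RURUR VALID
Fold 4: move[1]->R => RRRUR VALID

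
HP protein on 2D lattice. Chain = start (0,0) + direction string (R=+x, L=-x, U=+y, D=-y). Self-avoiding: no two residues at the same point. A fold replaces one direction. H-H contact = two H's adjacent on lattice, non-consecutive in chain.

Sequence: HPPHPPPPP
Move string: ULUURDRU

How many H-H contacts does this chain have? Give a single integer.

Positions: [(0, 0), (0, 1), (-1, 1), (-1, 2), (-1, 3), (0, 3), (0, 2), (1, 2), (1, 3)]
No H-H contacts found.

Answer: 0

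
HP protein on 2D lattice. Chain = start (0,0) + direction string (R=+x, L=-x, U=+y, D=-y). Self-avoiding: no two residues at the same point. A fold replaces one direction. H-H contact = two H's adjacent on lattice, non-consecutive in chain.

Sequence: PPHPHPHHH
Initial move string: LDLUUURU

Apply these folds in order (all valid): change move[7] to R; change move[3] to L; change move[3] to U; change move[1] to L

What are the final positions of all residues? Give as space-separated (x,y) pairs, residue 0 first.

Initial moves: LDLUUURU
Fold: move[7]->R => LDLUUURR (positions: [(0, 0), (-1, 0), (-1, -1), (-2, -1), (-2, 0), (-2, 1), (-2, 2), (-1, 2), (0, 2)])
Fold: move[3]->L => LDLLUURR (positions: [(0, 0), (-1, 0), (-1, -1), (-2, -1), (-3, -1), (-3, 0), (-3, 1), (-2, 1), (-1, 1)])
Fold: move[3]->U => LDLUUURR (positions: [(0, 0), (-1, 0), (-1, -1), (-2, -1), (-2, 0), (-2, 1), (-2, 2), (-1, 2), (0, 2)])
Fold: move[1]->L => LLLUUURR (positions: [(0, 0), (-1, 0), (-2, 0), (-3, 0), (-3, 1), (-3, 2), (-3, 3), (-2, 3), (-1, 3)])

Answer: (0,0) (-1,0) (-2,0) (-3,0) (-3,1) (-3,2) (-3,3) (-2,3) (-1,3)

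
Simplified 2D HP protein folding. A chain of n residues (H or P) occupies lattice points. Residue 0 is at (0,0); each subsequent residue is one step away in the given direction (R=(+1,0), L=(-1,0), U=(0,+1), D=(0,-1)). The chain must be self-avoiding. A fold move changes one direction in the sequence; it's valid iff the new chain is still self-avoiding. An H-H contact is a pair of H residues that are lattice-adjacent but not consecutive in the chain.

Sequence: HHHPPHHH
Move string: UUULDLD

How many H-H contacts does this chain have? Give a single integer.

Positions: [(0, 0), (0, 1), (0, 2), (0, 3), (-1, 3), (-1, 2), (-2, 2), (-2, 1)]
H-H contact: residue 2 @(0,2) - residue 5 @(-1, 2)

Answer: 1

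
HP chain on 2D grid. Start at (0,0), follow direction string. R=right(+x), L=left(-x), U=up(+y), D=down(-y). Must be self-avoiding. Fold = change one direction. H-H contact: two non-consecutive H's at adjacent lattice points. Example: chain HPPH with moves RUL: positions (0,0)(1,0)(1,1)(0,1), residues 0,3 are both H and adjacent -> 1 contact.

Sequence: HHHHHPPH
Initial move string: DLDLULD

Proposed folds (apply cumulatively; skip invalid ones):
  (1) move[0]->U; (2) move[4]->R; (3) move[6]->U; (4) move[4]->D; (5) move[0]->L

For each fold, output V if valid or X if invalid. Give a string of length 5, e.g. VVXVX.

Initial: DLDLULD -> [(0, 0), (0, -1), (-1, -1), (-1, -2), (-2, -2), (-2, -1), (-3, -1), (-3, -2)]
Fold 1: move[0]->U => ULDLULD VALID
Fold 2: move[4]->R => ULDLRLD INVALID (collision), skipped
Fold 3: move[6]->U => ULDLULU VALID
Fold 4: move[4]->D => ULDLDLU VALID
Fold 5: move[0]->L => LLDLDLU VALID

Answer: VXVVV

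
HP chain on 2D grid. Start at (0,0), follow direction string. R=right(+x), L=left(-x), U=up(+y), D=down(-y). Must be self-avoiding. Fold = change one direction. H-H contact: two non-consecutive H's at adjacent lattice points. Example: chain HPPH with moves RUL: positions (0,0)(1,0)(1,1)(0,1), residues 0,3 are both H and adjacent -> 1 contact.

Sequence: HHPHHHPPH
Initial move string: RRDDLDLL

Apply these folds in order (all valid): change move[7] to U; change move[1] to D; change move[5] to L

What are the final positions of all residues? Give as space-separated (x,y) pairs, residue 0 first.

Initial moves: RRDDLDLL
Fold: move[7]->U => RRDDLDLU (positions: [(0, 0), (1, 0), (2, 0), (2, -1), (2, -2), (1, -2), (1, -3), (0, -3), (0, -2)])
Fold: move[1]->D => RDDDLDLU (positions: [(0, 0), (1, 0), (1, -1), (1, -2), (1, -3), (0, -3), (0, -4), (-1, -4), (-1, -3)])
Fold: move[5]->L => RDDDLLLU (positions: [(0, 0), (1, 0), (1, -1), (1, -2), (1, -3), (0, -3), (-1, -3), (-2, -3), (-2, -2)])

Answer: (0,0) (1,0) (1,-1) (1,-2) (1,-3) (0,-3) (-1,-3) (-2,-3) (-2,-2)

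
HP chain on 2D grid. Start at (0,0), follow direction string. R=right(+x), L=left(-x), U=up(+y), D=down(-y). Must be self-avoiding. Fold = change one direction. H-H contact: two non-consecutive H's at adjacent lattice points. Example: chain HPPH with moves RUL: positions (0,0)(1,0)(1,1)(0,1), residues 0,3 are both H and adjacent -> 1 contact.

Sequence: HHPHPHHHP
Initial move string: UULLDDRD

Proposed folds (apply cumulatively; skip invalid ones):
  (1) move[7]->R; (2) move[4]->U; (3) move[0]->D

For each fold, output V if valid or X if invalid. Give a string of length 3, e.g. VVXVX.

Answer: XXX

Derivation:
Initial: UULLDDRD -> [(0, 0), (0, 1), (0, 2), (-1, 2), (-2, 2), (-2, 1), (-2, 0), (-1, 0), (-1, -1)]
Fold 1: move[7]->R => UULLDDRR INVALID (collision), skipped
Fold 2: move[4]->U => UULLUDRD INVALID (collision), skipped
Fold 3: move[0]->D => DULLDDRD INVALID (collision), skipped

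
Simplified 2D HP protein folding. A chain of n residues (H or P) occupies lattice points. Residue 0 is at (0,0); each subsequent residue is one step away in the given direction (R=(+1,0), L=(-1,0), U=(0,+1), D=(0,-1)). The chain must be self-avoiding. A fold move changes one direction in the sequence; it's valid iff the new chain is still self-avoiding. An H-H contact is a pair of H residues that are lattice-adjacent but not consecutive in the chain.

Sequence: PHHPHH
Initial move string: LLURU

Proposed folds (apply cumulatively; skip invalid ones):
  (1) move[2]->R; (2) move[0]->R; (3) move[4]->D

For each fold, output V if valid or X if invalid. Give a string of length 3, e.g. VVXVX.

Answer: XXX

Derivation:
Initial: LLURU -> [(0, 0), (-1, 0), (-2, 0), (-2, 1), (-1, 1), (-1, 2)]
Fold 1: move[2]->R => LLRRU INVALID (collision), skipped
Fold 2: move[0]->R => RLURU INVALID (collision), skipped
Fold 3: move[4]->D => LLURD INVALID (collision), skipped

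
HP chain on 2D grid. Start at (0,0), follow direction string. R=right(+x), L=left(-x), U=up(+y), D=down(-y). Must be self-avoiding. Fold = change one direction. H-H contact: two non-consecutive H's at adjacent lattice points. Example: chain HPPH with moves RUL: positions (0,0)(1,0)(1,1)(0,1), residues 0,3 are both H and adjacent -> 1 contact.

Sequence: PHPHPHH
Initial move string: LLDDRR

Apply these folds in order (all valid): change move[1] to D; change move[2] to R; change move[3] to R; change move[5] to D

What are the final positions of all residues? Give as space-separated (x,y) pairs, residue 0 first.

Answer: (0,0) (-1,0) (-1,-1) (0,-1) (1,-1) (2,-1) (2,-2)

Derivation:
Initial moves: LLDDRR
Fold: move[1]->D => LDDDRR (positions: [(0, 0), (-1, 0), (-1, -1), (-1, -2), (-1, -3), (0, -3), (1, -3)])
Fold: move[2]->R => LDRDRR (positions: [(0, 0), (-1, 0), (-1, -1), (0, -1), (0, -2), (1, -2), (2, -2)])
Fold: move[3]->R => LDRRRR (positions: [(0, 0), (-1, 0), (-1, -1), (0, -1), (1, -1), (2, -1), (3, -1)])
Fold: move[5]->D => LDRRRD (positions: [(0, 0), (-1, 0), (-1, -1), (0, -1), (1, -1), (2, -1), (2, -2)])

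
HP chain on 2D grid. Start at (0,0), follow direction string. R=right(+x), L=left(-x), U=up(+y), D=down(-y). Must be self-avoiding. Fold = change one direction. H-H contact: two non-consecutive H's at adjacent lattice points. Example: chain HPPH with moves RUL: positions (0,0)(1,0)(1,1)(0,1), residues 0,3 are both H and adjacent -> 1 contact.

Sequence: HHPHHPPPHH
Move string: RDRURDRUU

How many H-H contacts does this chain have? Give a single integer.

Answer: 1

Derivation:
Positions: [(0, 0), (1, 0), (1, -1), (2, -1), (2, 0), (3, 0), (3, -1), (4, -1), (4, 0), (4, 1)]
H-H contact: residue 1 @(1,0) - residue 4 @(2, 0)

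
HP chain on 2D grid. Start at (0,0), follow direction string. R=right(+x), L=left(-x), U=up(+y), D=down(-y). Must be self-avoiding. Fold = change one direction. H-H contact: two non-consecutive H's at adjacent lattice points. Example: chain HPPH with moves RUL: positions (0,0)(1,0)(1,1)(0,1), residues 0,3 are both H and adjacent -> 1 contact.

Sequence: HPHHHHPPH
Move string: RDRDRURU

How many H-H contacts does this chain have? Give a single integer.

Answer: 0

Derivation:
Positions: [(0, 0), (1, 0), (1, -1), (2, -1), (2, -2), (3, -2), (3, -1), (4, -1), (4, 0)]
No H-H contacts found.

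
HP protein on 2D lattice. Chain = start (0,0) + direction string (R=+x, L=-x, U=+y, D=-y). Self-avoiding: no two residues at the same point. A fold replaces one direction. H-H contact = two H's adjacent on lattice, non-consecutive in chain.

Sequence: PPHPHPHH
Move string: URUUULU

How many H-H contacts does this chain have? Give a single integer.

Answer: 0

Derivation:
Positions: [(0, 0), (0, 1), (1, 1), (1, 2), (1, 3), (1, 4), (0, 4), (0, 5)]
No H-H contacts found.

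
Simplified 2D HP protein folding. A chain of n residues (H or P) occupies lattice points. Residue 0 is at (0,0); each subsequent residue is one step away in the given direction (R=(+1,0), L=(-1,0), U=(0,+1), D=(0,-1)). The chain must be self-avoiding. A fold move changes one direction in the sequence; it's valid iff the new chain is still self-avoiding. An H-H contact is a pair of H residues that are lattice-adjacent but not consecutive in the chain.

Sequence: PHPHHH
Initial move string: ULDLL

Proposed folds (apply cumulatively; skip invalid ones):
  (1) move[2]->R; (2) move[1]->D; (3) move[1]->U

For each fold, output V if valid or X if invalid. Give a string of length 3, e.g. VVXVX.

Answer: XXX

Derivation:
Initial: ULDLL -> [(0, 0), (0, 1), (-1, 1), (-1, 0), (-2, 0), (-3, 0)]
Fold 1: move[2]->R => ULRLL INVALID (collision), skipped
Fold 2: move[1]->D => UDDLL INVALID (collision), skipped
Fold 3: move[1]->U => UUDLL INVALID (collision), skipped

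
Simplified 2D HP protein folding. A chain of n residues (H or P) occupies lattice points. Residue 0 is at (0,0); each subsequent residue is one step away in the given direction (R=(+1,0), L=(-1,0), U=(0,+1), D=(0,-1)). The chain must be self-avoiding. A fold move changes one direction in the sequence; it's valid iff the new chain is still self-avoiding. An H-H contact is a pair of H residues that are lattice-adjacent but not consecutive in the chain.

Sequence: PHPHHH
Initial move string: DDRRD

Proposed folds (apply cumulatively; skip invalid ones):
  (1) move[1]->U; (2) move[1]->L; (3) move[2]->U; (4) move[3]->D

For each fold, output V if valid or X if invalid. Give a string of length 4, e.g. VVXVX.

Initial: DDRRD -> [(0, 0), (0, -1), (0, -2), (1, -2), (2, -2), (2, -3)]
Fold 1: move[1]->U => DURRD INVALID (collision), skipped
Fold 2: move[1]->L => DLRRD INVALID (collision), skipped
Fold 3: move[2]->U => DDURD INVALID (collision), skipped
Fold 4: move[3]->D => DDRDD VALID

Answer: XXXV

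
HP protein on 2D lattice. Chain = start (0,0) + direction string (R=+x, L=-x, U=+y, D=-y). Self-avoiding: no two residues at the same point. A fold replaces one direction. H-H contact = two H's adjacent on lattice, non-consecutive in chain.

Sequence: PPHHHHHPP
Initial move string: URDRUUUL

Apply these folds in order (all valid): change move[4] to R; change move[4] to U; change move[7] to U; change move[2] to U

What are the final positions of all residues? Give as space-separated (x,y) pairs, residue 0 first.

Answer: (0,0) (0,1) (1,1) (1,2) (2,2) (2,3) (2,4) (2,5) (2,6)

Derivation:
Initial moves: URDRUUUL
Fold: move[4]->R => URDRRUUL (positions: [(0, 0), (0, 1), (1, 1), (1, 0), (2, 0), (3, 0), (3, 1), (3, 2), (2, 2)])
Fold: move[4]->U => URDRUUUL (positions: [(0, 0), (0, 1), (1, 1), (1, 0), (2, 0), (2, 1), (2, 2), (2, 3), (1, 3)])
Fold: move[7]->U => URDRUUUU (positions: [(0, 0), (0, 1), (1, 1), (1, 0), (2, 0), (2, 1), (2, 2), (2, 3), (2, 4)])
Fold: move[2]->U => URURUUUU (positions: [(0, 0), (0, 1), (1, 1), (1, 2), (2, 2), (2, 3), (2, 4), (2, 5), (2, 6)])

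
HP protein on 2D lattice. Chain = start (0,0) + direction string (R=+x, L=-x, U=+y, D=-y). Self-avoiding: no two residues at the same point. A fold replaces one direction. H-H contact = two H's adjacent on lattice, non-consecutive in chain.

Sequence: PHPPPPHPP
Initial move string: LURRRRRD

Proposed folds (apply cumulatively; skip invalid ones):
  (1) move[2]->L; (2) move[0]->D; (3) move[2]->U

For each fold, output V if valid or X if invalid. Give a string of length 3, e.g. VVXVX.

Initial: LURRRRRD -> [(0, 0), (-1, 0), (-1, 1), (0, 1), (1, 1), (2, 1), (3, 1), (4, 1), (4, 0)]
Fold 1: move[2]->L => LULRRRRD INVALID (collision), skipped
Fold 2: move[0]->D => DURRRRRD INVALID (collision), skipped
Fold 3: move[2]->U => LUURRRRD VALID

Answer: XXV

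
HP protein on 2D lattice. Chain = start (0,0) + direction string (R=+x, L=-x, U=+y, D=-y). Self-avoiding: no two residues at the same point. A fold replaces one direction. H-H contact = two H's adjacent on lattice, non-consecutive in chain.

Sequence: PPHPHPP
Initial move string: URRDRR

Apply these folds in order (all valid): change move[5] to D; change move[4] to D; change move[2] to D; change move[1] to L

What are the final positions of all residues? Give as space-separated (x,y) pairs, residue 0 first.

Answer: (0,0) (0,1) (-1,1) (-1,0) (-1,-1) (-1,-2) (-1,-3)

Derivation:
Initial moves: URRDRR
Fold: move[5]->D => URRDRD (positions: [(0, 0), (0, 1), (1, 1), (2, 1), (2, 0), (3, 0), (3, -1)])
Fold: move[4]->D => URRDDD (positions: [(0, 0), (0, 1), (1, 1), (2, 1), (2, 0), (2, -1), (2, -2)])
Fold: move[2]->D => URDDDD (positions: [(0, 0), (0, 1), (1, 1), (1, 0), (1, -1), (1, -2), (1, -3)])
Fold: move[1]->L => ULDDDD (positions: [(0, 0), (0, 1), (-1, 1), (-1, 0), (-1, -1), (-1, -2), (-1, -3)])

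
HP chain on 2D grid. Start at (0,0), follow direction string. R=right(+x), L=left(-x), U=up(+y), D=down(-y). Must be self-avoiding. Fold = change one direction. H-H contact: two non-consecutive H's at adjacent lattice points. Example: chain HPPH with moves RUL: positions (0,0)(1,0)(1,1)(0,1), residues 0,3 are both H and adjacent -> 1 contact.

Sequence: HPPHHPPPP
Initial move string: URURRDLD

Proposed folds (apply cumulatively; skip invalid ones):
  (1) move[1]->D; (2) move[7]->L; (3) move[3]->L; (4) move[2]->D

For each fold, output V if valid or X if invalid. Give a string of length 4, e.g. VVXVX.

Initial: URURRDLD -> [(0, 0), (0, 1), (1, 1), (1, 2), (2, 2), (3, 2), (3, 1), (2, 1), (2, 0)]
Fold 1: move[1]->D => UDURRDLD INVALID (collision), skipped
Fold 2: move[7]->L => URURRDLL INVALID (collision), skipped
Fold 3: move[3]->L => URULRDLD INVALID (collision), skipped
Fold 4: move[2]->D => URDRRDLD VALID

Answer: XXXV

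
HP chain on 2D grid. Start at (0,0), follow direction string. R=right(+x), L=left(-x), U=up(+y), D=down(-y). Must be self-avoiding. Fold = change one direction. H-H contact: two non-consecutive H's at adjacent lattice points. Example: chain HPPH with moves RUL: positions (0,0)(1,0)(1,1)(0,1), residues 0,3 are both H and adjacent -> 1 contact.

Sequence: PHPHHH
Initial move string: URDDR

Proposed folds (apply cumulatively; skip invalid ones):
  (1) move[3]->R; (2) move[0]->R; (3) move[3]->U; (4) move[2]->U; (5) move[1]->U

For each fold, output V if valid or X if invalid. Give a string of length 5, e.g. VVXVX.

Answer: VVXVV

Derivation:
Initial: URDDR -> [(0, 0), (0, 1), (1, 1), (1, 0), (1, -1), (2, -1)]
Fold 1: move[3]->R => URDRR VALID
Fold 2: move[0]->R => RRDRR VALID
Fold 3: move[3]->U => RRDUR INVALID (collision), skipped
Fold 4: move[2]->U => RRURR VALID
Fold 5: move[1]->U => RUURR VALID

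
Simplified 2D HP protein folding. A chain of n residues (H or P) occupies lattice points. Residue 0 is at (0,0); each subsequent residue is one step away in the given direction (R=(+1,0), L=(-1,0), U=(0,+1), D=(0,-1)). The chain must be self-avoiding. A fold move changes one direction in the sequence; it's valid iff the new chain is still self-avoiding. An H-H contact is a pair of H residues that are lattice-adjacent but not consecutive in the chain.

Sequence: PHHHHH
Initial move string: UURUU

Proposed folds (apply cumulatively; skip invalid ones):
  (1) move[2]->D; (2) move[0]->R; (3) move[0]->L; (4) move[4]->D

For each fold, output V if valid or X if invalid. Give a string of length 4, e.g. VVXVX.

Initial: UURUU -> [(0, 0), (0, 1), (0, 2), (1, 2), (1, 3), (1, 4)]
Fold 1: move[2]->D => UUDUU INVALID (collision), skipped
Fold 2: move[0]->R => RURUU VALID
Fold 3: move[0]->L => LURUU VALID
Fold 4: move[4]->D => LURUD INVALID (collision), skipped

Answer: XVVX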